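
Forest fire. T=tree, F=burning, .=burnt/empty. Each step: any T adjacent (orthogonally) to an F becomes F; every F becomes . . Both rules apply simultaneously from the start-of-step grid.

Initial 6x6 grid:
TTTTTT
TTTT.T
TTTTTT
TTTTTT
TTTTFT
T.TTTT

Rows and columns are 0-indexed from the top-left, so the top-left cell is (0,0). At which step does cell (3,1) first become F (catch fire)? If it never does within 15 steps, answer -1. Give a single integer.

Step 1: cell (3,1)='T' (+4 fires, +1 burnt)
Step 2: cell (3,1)='T' (+6 fires, +4 burnt)
Step 3: cell (3,1)='T' (+5 fires, +6 burnt)
Step 4: cell (3,1)='F' (+5 fires, +5 burnt)
  -> target ignites at step 4
Step 5: cell (3,1)='.' (+6 fires, +5 burnt)
Step 6: cell (3,1)='.' (+4 fires, +6 burnt)
Step 7: cell (3,1)='.' (+2 fires, +4 burnt)
Step 8: cell (3,1)='.' (+1 fires, +2 burnt)
Step 9: cell (3,1)='.' (+0 fires, +1 burnt)
  fire out at step 9

4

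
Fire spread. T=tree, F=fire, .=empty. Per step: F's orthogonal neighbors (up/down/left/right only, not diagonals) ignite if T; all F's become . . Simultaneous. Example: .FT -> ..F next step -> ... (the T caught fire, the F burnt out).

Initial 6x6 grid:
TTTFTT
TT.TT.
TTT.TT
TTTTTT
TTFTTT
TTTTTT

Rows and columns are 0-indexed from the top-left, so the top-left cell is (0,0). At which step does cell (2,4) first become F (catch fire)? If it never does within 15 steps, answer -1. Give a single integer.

Step 1: cell (2,4)='T' (+7 fires, +2 burnt)
Step 2: cell (2,4)='T' (+10 fires, +7 burnt)
Step 3: cell (2,4)='F' (+9 fires, +10 burnt)
  -> target ignites at step 3
Step 4: cell (2,4)='.' (+5 fires, +9 burnt)
Step 5: cell (2,4)='.' (+0 fires, +5 burnt)
  fire out at step 5

3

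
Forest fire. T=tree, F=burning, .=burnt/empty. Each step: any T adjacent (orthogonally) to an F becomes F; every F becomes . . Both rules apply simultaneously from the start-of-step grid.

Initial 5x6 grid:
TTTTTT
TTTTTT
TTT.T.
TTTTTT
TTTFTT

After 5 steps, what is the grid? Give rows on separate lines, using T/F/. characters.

Step 1: 3 trees catch fire, 1 burn out
  TTTTTT
  TTTTTT
  TTT.T.
  TTTFTT
  TTF.FT
Step 2: 4 trees catch fire, 3 burn out
  TTTTTT
  TTTTTT
  TTT.T.
  TTF.FT
  TF...F
Step 3: 5 trees catch fire, 4 burn out
  TTTTTT
  TTTTTT
  TTF.F.
  TF...F
  F.....
Step 4: 4 trees catch fire, 5 burn out
  TTTTTT
  TTFTFT
  TF....
  F.....
  ......
Step 5: 6 trees catch fire, 4 burn out
  TTFTFT
  TF.F.F
  F.....
  ......
  ......

TTFTFT
TF.F.F
F.....
......
......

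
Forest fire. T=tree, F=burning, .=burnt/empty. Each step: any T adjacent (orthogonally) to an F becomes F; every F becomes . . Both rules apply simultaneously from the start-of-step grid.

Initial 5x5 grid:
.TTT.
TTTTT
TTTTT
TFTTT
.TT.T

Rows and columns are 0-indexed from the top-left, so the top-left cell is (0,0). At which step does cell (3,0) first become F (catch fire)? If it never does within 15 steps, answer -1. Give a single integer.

Step 1: cell (3,0)='F' (+4 fires, +1 burnt)
  -> target ignites at step 1
Step 2: cell (3,0)='.' (+5 fires, +4 burnt)
Step 3: cell (3,0)='.' (+5 fires, +5 burnt)
Step 4: cell (3,0)='.' (+4 fires, +5 burnt)
Step 5: cell (3,0)='.' (+2 fires, +4 burnt)
Step 6: cell (3,0)='.' (+0 fires, +2 burnt)
  fire out at step 6

1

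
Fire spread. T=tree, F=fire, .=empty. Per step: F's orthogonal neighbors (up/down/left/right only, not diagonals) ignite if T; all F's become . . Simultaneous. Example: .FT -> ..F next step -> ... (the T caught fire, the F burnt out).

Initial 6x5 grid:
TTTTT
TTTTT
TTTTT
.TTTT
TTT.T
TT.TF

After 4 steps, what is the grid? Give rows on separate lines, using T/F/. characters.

Step 1: 2 trees catch fire, 1 burn out
  TTTTT
  TTTTT
  TTTTT
  .TTTT
  TTT.F
  TT.F.
Step 2: 1 trees catch fire, 2 burn out
  TTTTT
  TTTTT
  TTTTT
  .TTTF
  TTT..
  TT...
Step 3: 2 trees catch fire, 1 burn out
  TTTTT
  TTTTT
  TTTTF
  .TTF.
  TTT..
  TT...
Step 4: 3 trees catch fire, 2 burn out
  TTTTT
  TTTTF
  TTTF.
  .TF..
  TTT..
  TT...

TTTTT
TTTTF
TTTF.
.TF..
TTT..
TT...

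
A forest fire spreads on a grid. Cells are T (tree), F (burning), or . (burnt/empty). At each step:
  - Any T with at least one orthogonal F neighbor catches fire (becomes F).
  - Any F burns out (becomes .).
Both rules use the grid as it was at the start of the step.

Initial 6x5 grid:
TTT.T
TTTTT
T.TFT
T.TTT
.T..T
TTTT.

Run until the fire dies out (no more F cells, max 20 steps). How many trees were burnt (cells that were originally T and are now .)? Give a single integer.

Answer: 17

Derivation:
Step 1: +4 fires, +1 burnt (F count now 4)
Step 2: +4 fires, +4 burnt (F count now 4)
Step 3: +4 fires, +4 burnt (F count now 4)
Step 4: +2 fires, +4 burnt (F count now 2)
Step 5: +2 fires, +2 burnt (F count now 2)
Step 6: +1 fires, +2 burnt (F count now 1)
Step 7: +0 fires, +1 burnt (F count now 0)
Fire out after step 7
Initially T: 22, now '.': 25
Total burnt (originally-T cells now '.'): 17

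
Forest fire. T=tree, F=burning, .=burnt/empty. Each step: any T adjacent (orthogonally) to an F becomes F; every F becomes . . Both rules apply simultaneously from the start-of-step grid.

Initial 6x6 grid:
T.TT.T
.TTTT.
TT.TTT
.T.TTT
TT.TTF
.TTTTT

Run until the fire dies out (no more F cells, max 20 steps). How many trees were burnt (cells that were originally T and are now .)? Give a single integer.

Answer: 24

Derivation:
Step 1: +3 fires, +1 burnt (F count now 3)
Step 2: +4 fires, +3 burnt (F count now 4)
Step 3: +3 fires, +4 burnt (F count now 3)
Step 4: +3 fires, +3 burnt (F count now 3)
Step 5: +2 fires, +3 burnt (F count now 2)
Step 6: +3 fires, +2 burnt (F count now 3)
Step 7: +4 fires, +3 burnt (F count now 4)
Step 8: +1 fires, +4 burnt (F count now 1)
Step 9: +1 fires, +1 burnt (F count now 1)
Step 10: +0 fires, +1 burnt (F count now 0)
Fire out after step 10
Initially T: 26, now '.': 34
Total burnt (originally-T cells now '.'): 24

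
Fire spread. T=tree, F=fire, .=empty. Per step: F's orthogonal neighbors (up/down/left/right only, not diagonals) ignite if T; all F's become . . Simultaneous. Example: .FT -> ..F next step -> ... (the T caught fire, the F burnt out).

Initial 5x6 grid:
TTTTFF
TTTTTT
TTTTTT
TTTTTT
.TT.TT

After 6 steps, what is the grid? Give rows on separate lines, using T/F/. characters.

Step 1: 3 trees catch fire, 2 burn out
  TTTF..
  TTTTFF
  TTTTTT
  TTTTTT
  .TT.TT
Step 2: 4 trees catch fire, 3 burn out
  TTF...
  TTTF..
  TTTTFF
  TTTTTT
  .TT.TT
Step 3: 5 trees catch fire, 4 burn out
  TF....
  TTF...
  TTTF..
  TTTTFF
  .TT.TT
Step 4: 6 trees catch fire, 5 burn out
  F.....
  TF....
  TTF...
  TTTF..
  .TT.FF
Step 5: 3 trees catch fire, 6 burn out
  ......
  F.....
  TF....
  TTF...
  .TT...
Step 6: 3 trees catch fire, 3 burn out
  ......
  ......
  F.....
  TF....
  .TF...

......
......
F.....
TF....
.TF...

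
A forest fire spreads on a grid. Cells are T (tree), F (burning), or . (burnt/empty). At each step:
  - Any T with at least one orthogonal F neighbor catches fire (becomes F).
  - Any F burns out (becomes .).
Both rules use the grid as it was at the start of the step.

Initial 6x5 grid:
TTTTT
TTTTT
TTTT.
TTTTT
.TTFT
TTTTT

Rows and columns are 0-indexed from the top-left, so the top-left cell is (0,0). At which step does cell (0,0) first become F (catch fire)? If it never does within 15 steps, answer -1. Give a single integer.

Step 1: cell (0,0)='T' (+4 fires, +1 burnt)
Step 2: cell (0,0)='T' (+6 fires, +4 burnt)
Step 3: cell (0,0)='T' (+4 fires, +6 burnt)
Step 4: cell (0,0)='T' (+6 fires, +4 burnt)
Step 5: cell (0,0)='T' (+4 fires, +6 burnt)
Step 6: cell (0,0)='T' (+2 fires, +4 burnt)
Step 7: cell (0,0)='F' (+1 fires, +2 burnt)
  -> target ignites at step 7
Step 8: cell (0,0)='.' (+0 fires, +1 burnt)
  fire out at step 8

7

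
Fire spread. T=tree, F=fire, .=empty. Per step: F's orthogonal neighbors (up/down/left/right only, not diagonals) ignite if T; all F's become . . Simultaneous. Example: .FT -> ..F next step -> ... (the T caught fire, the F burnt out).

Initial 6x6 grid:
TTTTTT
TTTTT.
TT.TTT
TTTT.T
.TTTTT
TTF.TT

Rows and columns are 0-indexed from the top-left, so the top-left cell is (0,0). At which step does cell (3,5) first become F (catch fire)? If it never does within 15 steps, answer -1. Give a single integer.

Step 1: cell (3,5)='T' (+2 fires, +1 burnt)
Step 2: cell (3,5)='T' (+4 fires, +2 burnt)
Step 3: cell (3,5)='T' (+3 fires, +4 burnt)
Step 4: cell (3,5)='T' (+5 fires, +3 burnt)
Step 5: cell (3,5)='F' (+6 fires, +5 burnt)
  -> target ignites at step 5
Step 6: cell (3,5)='.' (+6 fires, +6 burnt)
Step 7: cell (3,5)='.' (+3 fires, +6 burnt)
Step 8: cell (3,5)='.' (+1 fires, +3 burnt)
Step 9: cell (3,5)='.' (+0 fires, +1 burnt)
  fire out at step 9

5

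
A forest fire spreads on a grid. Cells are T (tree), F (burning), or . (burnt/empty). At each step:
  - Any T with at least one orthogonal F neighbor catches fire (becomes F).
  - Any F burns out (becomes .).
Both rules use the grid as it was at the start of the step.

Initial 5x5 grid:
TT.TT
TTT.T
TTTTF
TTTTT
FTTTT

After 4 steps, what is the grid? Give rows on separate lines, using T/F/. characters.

Step 1: 5 trees catch fire, 2 burn out
  TT.TT
  TTT.F
  TTTF.
  FTTTF
  .FTTT
Step 2: 7 trees catch fire, 5 burn out
  TT.TF
  TTT..
  FTF..
  .FTF.
  ..FTF
Step 3: 6 trees catch fire, 7 burn out
  TT.F.
  FTF..
  .F...
  ..F..
  ...F.
Step 4: 2 trees catch fire, 6 burn out
  FT...
  .F...
  .....
  .....
  .....

FT...
.F...
.....
.....
.....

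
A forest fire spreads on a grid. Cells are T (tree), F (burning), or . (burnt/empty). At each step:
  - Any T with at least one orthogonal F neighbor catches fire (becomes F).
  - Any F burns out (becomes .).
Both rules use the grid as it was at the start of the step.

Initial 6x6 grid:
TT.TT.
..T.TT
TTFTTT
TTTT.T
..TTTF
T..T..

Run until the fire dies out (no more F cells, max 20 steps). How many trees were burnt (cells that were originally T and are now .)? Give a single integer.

Answer: 19

Derivation:
Step 1: +6 fires, +2 burnt (F count now 6)
Step 2: +7 fires, +6 burnt (F count now 7)
Step 3: +4 fires, +7 burnt (F count now 4)
Step 4: +1 fires, +4 burnt (F count now 1)
Step 5: +1 fires, +1 burnt (F count now 1)
Step 6: +0 fires, +1 burnt (F count now 0)
Fire out after step 6
Initially T: 22, now '.': 33
Total burnt (originally-T cells now '.'): 19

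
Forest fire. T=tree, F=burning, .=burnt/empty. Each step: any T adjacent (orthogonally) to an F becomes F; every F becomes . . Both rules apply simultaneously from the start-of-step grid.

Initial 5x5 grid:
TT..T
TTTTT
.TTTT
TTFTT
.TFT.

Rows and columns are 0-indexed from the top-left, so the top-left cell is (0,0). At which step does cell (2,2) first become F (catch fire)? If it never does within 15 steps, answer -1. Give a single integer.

Step 1: cell (2,2)='F' (+5 fires, +2 burnt)
  -> target ignites at step 1
Step 2: cell (2,2)='.' (+5 fires, +5 burnt)
Step 3: cell (2,2)='.' (+3 fires, +5 burnt)
Step 4: cell (2,2)='.' (+3 fires, +3 burnt)
Step 5: cell (2,2)='.' (+2 fires, +3 burnt)
Step 6: cell (2,2)='.' (+0 fires, +2 burnt)
  fire out at step 6

1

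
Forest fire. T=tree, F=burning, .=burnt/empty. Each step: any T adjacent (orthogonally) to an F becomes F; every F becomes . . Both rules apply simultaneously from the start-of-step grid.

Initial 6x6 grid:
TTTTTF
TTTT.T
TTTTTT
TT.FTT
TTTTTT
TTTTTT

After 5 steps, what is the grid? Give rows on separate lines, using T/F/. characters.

Step 1: 5 trees catch fire, 2 burn out
  TTTTF.
  TTTT.F
  TTTFTT
  TT..FT
  TTTFTT
  TTTTTT
Step 2: 9 trees catch fire, 5 burn out
  TTTF..
  TTTF..
  TTF.FF
  TT...F
  TTF.FT
  TTTFTT
Step 3: 7 trees catch fire, 9 burn out
  TTF...
  TTF...
  TF....
  TT....
  TF...F
  TTF.FT
Step 4: 7 trees catch fire, 7 burn out
  TF....
  TF....
  F.....
  TF....
  F.....
  TF...F
Step 5: 4 trees catch fire, 7 burn out
  F.....
  F.....
  ......
  F.....
  ......
  F.....

F.....
F.....
......
F.....
......
F.....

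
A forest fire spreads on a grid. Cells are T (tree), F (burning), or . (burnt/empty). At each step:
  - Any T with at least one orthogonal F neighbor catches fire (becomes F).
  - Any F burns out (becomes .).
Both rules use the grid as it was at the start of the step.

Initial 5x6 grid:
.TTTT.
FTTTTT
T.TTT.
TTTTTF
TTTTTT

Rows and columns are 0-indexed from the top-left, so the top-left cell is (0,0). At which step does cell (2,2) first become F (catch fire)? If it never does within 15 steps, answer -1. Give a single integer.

Step 1: cell (2,2)='T' (+4 fires, +2 burnt)
Step 2: cell (2,2)='T' (+6 fires, +4 burnt)
Step 3: cell (2,2)='F' (+9 fires, +6 burnt)
  -> target ignites at step 3
Step 4: cell (2,2)='.' (+5 fires, +9 burnt)
Step 5: cell (2,2)='.' (+0 fires, +5 burnt)
  fire out at step 5

3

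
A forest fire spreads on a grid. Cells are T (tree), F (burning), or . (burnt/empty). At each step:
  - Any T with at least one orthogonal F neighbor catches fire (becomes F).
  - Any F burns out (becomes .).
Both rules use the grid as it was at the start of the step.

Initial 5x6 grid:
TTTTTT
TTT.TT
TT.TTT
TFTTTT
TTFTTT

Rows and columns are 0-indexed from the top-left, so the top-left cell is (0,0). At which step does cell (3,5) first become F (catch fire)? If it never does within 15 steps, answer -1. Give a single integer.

Step 1: cell (3,5)='T' (+5 fires, +2 burnt)
Step 2: cell (3,5)='T' (+5 fires, +5 burnt)
Step 3: cell (3,5)='T' (+6 fires, +5 burnt)
Step 4: cell (3,5)='F' (+4 fires, +6 burnt)
  -> target ignites at step 4
Step 5: cell (3,5)='.' (+3 fires, +4 burnt)
Step 6: cell (3,5)='.' (+2 fires, +3 burnt)
Step 7: cell (3,5)='.' (+1 fires, +2 burnt)
Step 8: cell (3,5)='.' (+0 fires, +1 burnt)
  fire out at step 8

4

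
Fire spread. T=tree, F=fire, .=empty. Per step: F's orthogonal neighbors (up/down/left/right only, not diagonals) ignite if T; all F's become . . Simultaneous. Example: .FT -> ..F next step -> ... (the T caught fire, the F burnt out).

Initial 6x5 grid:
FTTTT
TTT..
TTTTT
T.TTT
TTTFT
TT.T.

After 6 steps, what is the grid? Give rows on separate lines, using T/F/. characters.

Step 1: 6 trees catch fire, 2 burn out
  .FTTT
  FTT..
  TTTTT
  T.TFT
  TTF.F
  TT.F.
Step 2: 7 trees catch fire, 6 burn out
  ..FTT
  .FT..
  FTTFT
  T.F.F
  TF...
  TT...
Step 3: 8 trees catch fire, 7 burn out
  ...FT
  ..F..
  .FF.F
  F....
  F....
  TF...
Step 4: 2 trees catch fire, 8 burn out
  ....F
  .....
  .....
  .....
  .....
  F....
Step 5: 0 trees catch fire, 2 burn out
  .....
  .....
  .....
  .....
  .....
  .....
Step 6: 0 trees catch fire, 0 burn out
  .....
  .....
  .....
  .....
  .....
  .....

.....
.....
.....
.....
.....
.....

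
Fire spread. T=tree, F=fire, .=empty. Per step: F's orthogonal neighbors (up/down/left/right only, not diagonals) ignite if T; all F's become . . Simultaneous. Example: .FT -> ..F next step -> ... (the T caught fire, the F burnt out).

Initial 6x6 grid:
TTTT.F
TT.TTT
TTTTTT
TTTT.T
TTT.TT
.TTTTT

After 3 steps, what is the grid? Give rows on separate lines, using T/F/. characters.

Step 1: 1 trees catch fire, 1 burn out
  TTTT..
  TT.TTF
  TTTTTT
  TTTT.T
  TTT.TT
  .TTTTT
Step 2: 2 trees catch fire, 1 burn out
  TTTT..
  TT.TF.
  TTTTTF
  TTTT.T
  TTT.TT
  .TTTTT
Step 3: 3 trees catch fire, 2 burn out
  TTTT..
  TT.F..
  TTTTF.
  TTTT.F
  TTT.TT
  .TTTTT

TTTT..
TT.F..
TTTTF.
TTTT.F
TTT.TT
.TTTTT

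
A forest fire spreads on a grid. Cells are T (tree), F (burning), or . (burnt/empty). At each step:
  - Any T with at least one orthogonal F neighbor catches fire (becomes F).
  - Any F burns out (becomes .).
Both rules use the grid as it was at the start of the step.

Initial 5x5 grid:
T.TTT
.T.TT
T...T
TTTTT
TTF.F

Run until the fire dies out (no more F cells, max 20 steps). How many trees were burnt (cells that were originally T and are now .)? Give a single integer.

Step 1: +3 fires, +2 burnt (F count now 3)
Step 2: +4 fires, +3 burnt (F count now 4)
Step 3: +2 fires, +4 burnt (F count now 2)
Step 4: +3 fires, +2 burnt (F count now 3)
Step 5: +1 fires, +3 burnt (F count now 1)
Step 6: +1 fires, +1 burnt (F count now 1)
Step 7: +0 fires, +1 burnt (F count now 0)
Fire out after step 7
Initially T: 16, now '.': 23
Total burnt (originally-T cells now '.'): 14

Answer: 14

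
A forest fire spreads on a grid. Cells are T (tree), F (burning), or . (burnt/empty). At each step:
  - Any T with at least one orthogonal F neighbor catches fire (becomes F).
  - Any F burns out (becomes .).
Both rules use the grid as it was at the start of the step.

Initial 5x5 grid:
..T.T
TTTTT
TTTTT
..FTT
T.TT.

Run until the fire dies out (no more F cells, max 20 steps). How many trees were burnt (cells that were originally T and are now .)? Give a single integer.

Answer: 16

Derivation:
Step 1: +3 fires, +1 burnt (F count now 3)
Step 2: +5 fires, +3 burnt (F count now 5)
Step 3: +5 fires, +5 burnt (F count now 5)
Step 4: +2 fires, +5 burnt (F count now 2)
Step 5: +1 fires, +2 burnt (F count now 1)
Step 6: +0 fires, +1 burnt (F count now 0)
Fire out after step 6
Initially T: 17, now '.': 24
Total burnt (originally-T cells now '.'): 16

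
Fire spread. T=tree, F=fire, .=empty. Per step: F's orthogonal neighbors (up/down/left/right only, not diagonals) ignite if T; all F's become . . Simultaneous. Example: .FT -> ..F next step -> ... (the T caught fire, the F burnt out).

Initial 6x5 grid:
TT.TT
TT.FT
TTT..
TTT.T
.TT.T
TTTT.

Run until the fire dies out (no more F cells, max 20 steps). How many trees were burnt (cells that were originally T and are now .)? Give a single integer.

Step 1: +2 fires, +1 burnt (F count now 2)
Step 2: +1 fires, +2 burnt (F count now 1)
Step 3: +0 fires, +1 burnt (F count now 0)
Fire out after step 3
Initially T: 21, now '.': 12
Total burnt (originally-T cells now '.'): 3

Answer: 3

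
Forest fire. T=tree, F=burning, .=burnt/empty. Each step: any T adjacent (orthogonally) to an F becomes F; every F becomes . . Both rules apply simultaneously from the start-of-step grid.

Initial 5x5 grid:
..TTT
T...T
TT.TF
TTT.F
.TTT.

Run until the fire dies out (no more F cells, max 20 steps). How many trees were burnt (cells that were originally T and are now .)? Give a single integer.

Step 1: +2 fires, +2 burnt (F count now 2)
Step 2: +1 fires, +2 burnt (F count now 1)
Step 3: +1 fires, +1 burnt (F count now 1)
Step 4: +1 fires, +1 burnt (F count now 1)
Step 5: +0 fires, +1 burnt (F count now 0)
Fire out after step 5
Initially T: 14, now '.': 16
Total burnt (originally-T cells now '.'): 5

Answer: 5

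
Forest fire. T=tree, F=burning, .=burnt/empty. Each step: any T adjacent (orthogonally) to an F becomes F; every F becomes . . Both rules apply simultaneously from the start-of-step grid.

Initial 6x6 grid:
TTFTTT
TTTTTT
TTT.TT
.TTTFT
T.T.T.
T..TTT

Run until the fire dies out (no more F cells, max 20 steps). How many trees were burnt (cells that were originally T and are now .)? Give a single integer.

Step 1: +7 fires, +2 burnt (F count now 7)
Step 2: +9 fires, +7 burnt (F count now 9)
Step 3: +8 fires, +9 burnt (F count now 8)
Step 4: +1 fires, +8 burnt (F count now 1)
Step 5: +0 fires, +1 burnt (F count now 0)
Fire out after step 5
Initially T: 27, now '.': 34
Total burnt (originally-T cells now '.'): 25

Answer: 25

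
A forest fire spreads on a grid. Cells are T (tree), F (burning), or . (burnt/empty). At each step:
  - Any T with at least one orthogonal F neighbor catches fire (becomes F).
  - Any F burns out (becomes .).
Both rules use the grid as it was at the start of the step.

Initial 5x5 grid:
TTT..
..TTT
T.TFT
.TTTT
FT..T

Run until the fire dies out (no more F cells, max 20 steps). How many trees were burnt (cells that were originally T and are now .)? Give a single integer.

Answer: 14

Derivation:
Step 1: +5 fires, +2 burnt (F count now 5)
Step 2: +5 fires, +5 burnt (F count now 5)
Step 3: +2 fires, +5 burnt (F count now 2)
Step 4: +1 fires, +2 burnt (F count now 1)
Step 5: +1 fires, +1 burnt (F count now 1)
Step 6: +0 fires, +1 burnt (F count now 0)
Fire out after step 6
Initially T: 15, now '.': 24
Total burnt (originally-T cells now '.'): 14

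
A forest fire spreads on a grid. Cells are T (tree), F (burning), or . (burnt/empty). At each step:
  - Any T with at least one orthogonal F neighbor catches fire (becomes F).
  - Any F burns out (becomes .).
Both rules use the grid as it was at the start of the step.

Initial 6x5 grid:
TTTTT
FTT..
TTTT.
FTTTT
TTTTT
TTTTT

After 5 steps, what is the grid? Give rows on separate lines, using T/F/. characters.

Step 1: 5 trees catch fire, 2 burn out
  FTTTT
  .FT..
  FTTT.
  .FTTT
  FTTTT
  TTTTT
Step 2: 6 trees catch fire, 5 burn out
  .FTTT
  ..F..
  .FTT.
  ..FTT
  .FTTT
  FTTTT
Step 3: 5 trees catch fire, 6 burn out
  ..FTT
  .....
  ..FT.
  ...FT
  ..FTT
  .FTTT
Step 4: 5 trees catch fire, 5 burn out
  ...FT
  .....
  ...F.
  ....F
  ...FT
  ..FTT
Step 5: 3 trees catch fire, 5 burn out
  ....F
  .....
  .....
  .....
  ....F
  ...FT

....F
.....
.....
.....
....F
...FT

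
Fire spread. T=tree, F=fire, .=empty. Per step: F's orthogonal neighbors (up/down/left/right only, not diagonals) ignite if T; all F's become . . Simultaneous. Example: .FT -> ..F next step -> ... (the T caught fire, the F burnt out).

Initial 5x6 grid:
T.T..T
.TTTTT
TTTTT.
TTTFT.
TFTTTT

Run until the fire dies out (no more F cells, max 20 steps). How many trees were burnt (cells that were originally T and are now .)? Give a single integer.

Answer: 21

Derivation:
Step 1: +7 fires, +2 burnt (F count now 7)
Step 2: +6 fires, +7 burnt (F count now 6)
Step 3: +5 fires, +6 burnt (F count now 5)
Step 4: +2 fires, +5 burnt (F count now 2)
Step 5: +1 fires, +2 burnt (F count now 1)
Step 6: +0 fires, +1 burnt (F count now 0)
Fire out after step 6
Initially T: 22, now '.': 29
Total burnt (originally-T cells now '.'): 21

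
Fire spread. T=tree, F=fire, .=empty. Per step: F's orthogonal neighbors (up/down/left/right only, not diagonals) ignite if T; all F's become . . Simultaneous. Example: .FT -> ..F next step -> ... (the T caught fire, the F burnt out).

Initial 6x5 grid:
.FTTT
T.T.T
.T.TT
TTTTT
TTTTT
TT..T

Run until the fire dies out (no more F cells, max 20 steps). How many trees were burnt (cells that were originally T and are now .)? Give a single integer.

Step 1: +1 fires, +1 burnt (F count now 1)
Step 2: +2 fires, +1 burnt (F count now 2)
Step 3: +1 fires, +2 burnt (F count now 1)
Step 4: +1 fires, +1 burnt (F count now 1)
Step 5: +1 fires, +1 burnt (F count now 1)
Step 6: +2 fires, +1 burnt (F count now 2)
Step 7: +2 fires, +2 burnt (F count now 2)
Step 8: +3 fires, +2 burnt (F count now 3)
Step 9: +2 fires, +3 burnt (F count now 2)
Step 10: +3 fires, +2 burnt (F count now 3)
Step 11: +2 fires, +3 burnt (F count now 2)
Step 12: +1 fires, +2 burnt (F count now 1)
Step 13: +0 fires, +1 burnt (F count now 0)
Fire out after step 13
Initially T: 22, now '.': 29
Total burnt (originally-T cells now '.'): 21

Answer: 21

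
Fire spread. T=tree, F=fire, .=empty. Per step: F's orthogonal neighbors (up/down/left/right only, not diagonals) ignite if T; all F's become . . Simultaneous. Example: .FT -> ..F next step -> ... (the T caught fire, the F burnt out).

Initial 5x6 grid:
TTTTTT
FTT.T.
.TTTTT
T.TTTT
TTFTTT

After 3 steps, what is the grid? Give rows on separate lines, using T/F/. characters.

Step 1: 5 trees catch fire, 2 burn out
  FTTTTT
  .FT.T.
  .TTTTT
  T.FTTT
  TF.FTT
Step 2: 7 trees catch fire, 5 burn out
  .FTTTT
  ..F.T.
  .FFTTT
  T..FTT
  F...FT
Step 3: 5 trees catch fire, 7 burn out
  ..FTTT
  ....T.
  ...FTT
  F...FT
  .....F

..FTTT
....T.
...FTT
F...FT
.....F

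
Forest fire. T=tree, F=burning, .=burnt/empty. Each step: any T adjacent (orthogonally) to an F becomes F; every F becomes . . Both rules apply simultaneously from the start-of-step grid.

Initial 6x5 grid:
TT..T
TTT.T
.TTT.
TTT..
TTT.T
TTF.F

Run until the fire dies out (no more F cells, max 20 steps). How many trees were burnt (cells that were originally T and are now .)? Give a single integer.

Answer: 17

Derivation:
Step 1: +3 fires, +2 burnt (F count now 3)
Step 2: +3 fires, +3 burnt (F count now 3)
Step 3: +3 fires, +3 burnt (F count now 3)
Step 4: +4 fires, +3 burnt (F count now 4)
Step 5: +1 fires, +4 burnt (F count now 1)
Step 6: +2 fires, +1 burnt (F count now 2)
Step 7: +1 fires, +2 burnt (F count now 1)
Step 8: +0 fires, +1 burnt (F count now 0)
Fire out after step 8
Initially T: 19, now '.': 28
Total burnt (originally-T cells now '.'): 17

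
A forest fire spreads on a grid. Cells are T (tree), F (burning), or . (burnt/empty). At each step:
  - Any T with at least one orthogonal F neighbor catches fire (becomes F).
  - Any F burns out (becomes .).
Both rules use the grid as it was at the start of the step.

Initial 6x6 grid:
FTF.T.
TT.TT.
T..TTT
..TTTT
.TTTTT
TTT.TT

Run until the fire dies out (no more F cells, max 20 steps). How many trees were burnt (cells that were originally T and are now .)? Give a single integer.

Answer: 4

Derivation:
Step 1: +2 fires, +2 burnt (F count now 2)
Step 2: +2 fires, +2 burnt (F count now 2)
Step 3: +0 fires, +2 burnt (F count now 0)
Fire out after step 3
Initially T: 24, now '.': 16
Total burnt (originally-T cells now '.'): 4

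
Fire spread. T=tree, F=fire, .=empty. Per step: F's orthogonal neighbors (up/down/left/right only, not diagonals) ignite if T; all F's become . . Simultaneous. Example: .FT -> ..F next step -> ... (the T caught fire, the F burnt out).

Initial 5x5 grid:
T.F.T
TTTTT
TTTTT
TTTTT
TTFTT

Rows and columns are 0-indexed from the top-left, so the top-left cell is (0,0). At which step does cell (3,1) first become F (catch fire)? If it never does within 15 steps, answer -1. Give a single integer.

Step 1: cell (3,1)='T' (+4 fires, +2 burnt)
Step 2: cell (3,1)='F' (+7 fires, +4 burnt)
  -> target ignites at step 2
Step 3: cell (3,1)='.' (+6 fires, +7 burnt)
Step 4: cell (3,1)='.' (+4 fires, +6 burnt)
Step 5: cell (3,1)='.' (+0 fires, +4 burnt)
  fire out at step 5

2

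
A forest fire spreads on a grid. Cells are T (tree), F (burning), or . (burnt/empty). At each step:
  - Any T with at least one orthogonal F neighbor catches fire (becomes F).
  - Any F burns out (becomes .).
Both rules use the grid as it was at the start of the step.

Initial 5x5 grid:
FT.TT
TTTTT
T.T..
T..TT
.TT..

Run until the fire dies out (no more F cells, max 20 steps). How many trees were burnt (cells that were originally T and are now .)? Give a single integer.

Answer: 11

Derivation:
Step 1: +2 fires, +1 burnt (F count now 2)
Step 2: +2 fires, +2 burnt (F count now 2)
Step 3: +2 fires, +2 burnt (F count now 2)
Step 4: +2 fires, +2 burnt (F count now 2)
Step 5: +2 fires, +2 burnt (F count now 2)
Step 6: +1 fires, +2 burnt (F count now 1)
Step 7: +0 fires, +1 burnt (F count now 0)
Fire out after step 7
Initially T: 15, now '.': 21
Total burnt (originally-T cells now '.'): 11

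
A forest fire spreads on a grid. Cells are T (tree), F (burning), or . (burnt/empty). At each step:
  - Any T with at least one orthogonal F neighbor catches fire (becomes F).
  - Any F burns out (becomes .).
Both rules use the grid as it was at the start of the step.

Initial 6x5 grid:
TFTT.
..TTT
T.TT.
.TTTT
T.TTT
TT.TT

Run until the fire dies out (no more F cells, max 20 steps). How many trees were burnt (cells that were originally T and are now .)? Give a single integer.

Answer: 17

Derivation:
Step 1: +2 fires, +1 burnt (F count now 2)
Step 2: +2 fires, +2 burnt (F count now 2)
Step 3: +2 fires, +2 burnt (F count now 2)
Step 4: +3 fires, +2 burnt (F count now 3)
Step 5: +3 fires, +3 burnt (F count now 3)
Step 6: +2 fires, +3 burnt (F count now 2)
Step 7: +2 fires, +2 burnt (F count now 2)
Step 8: +1 fires, +2 burnt (F count now 1)
Step 9: +0 fires, +1 burnt (F count now 0)
Fire out after step 9
Initially T: 21, now '.': 26
Total burnt (originally-T cells now '.'): 17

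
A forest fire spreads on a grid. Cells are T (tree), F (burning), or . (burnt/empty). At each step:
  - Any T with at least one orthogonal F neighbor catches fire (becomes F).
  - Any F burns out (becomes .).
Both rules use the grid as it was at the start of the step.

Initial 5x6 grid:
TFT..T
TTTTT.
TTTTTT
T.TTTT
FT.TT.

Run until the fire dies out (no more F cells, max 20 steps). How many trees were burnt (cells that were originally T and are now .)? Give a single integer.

Answer: 21

Derivation:
Step 1: +5 fires, +2 burnt (F count now 5)
Step 2: +4 fires, +5 burnt (F count now 4)
Step 3: +2 fires, +4 burnt (F count now 2)
Step 4: +3 fires, +2 burnt (F count now 3)
Step 5: +2 fires, +3 burnt (F count now 2)
Step 6: +3 fires, +2 burnt (F count now 3)
Step 7: +2 fires, +3 burnt (F count now 2)
Step 8: +0 fires, +2 burnt (F count now 0)
Fire out after step 8
Initially T: 22, now '.': 29
Total burnt (originally-T cells now '.'): 21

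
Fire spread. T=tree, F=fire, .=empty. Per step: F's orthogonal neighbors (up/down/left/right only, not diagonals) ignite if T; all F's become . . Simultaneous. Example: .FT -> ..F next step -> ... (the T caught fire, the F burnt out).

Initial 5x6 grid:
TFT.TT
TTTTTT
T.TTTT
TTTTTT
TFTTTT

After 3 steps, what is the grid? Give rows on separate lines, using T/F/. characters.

Step 1: 6 trees catch fire, 2 burn out
  F.F.TT
  TFTTTT
  T.TTTT
  TFTTTT
  F.FTTT
Step 2: 5 trees catch fire, 6 burn out
  ....TT
  F.FTTT
  T.TTTT
  F.FTTT
  ...FTT
Step 3: 5 trees catch fire, 5 burn out
  ....TT
  ...FTT
  F.FTTT
  ...FTT
  ....FT

....TT
...FTT
F.FTTT
...FTT
....FT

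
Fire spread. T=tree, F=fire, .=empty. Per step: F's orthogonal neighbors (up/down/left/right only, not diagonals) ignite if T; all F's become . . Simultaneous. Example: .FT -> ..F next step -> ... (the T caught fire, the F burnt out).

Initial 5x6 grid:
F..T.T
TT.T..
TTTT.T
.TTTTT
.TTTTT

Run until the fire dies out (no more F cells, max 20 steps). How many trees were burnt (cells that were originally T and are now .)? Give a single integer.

Answer: 19

Derivation:
Step 1: +1 fires, +1 burnt (F count now 1)
Step 2: +2 fires, +1 burnt (F count now 2)
Step 3: +1 fires, +2 burnt (F count now 1)
Step 4: +2 fires, +1 burnt (F count now 2)
Step 5: +3 fires, +2 burnt (F count now 3)
Step 6: +3 fires, +3 burnt (F count now 3)
Step 7: +3 fires, +3 burnt (F count now 3)
Step 8: +2 fires, +3 burnt (F count now 2)
Step 9: +2 fires, +2 burnt (F count now 2)
Step 10: +0 fires, +2 burnt (F count now 0)
Fire out after step 10
Initially T: 20, now '.': 29
Total burnt (originally-T cells now '.'): 19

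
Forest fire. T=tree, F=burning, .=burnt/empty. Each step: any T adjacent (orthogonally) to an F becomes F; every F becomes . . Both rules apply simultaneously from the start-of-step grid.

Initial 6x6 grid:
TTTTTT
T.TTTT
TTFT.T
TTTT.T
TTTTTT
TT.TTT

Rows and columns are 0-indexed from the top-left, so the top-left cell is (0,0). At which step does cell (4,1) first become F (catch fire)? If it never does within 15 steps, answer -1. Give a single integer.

Step 1: cell (4,1)='T' (+4 fires, +1 burnt)
Step 2: cell (4,1)='T' (+6 fires, +4 burnt)
Step 3: cell (4,1)='F' (+7 fires, +6 burnt)
  -> target ignites at step 3
Step 4: cell (4,1)='.' (+7 fires, +7 burnt)
Step 5: cell (4,1)='.' (+5 fires, +7 burnt)
Step 6: cell (4,1)='.' (+2 fires, +5 burnt)
Step 7: cell (4,1)='.' (+0 fires, +2 burnt)
  fire out at step 7

3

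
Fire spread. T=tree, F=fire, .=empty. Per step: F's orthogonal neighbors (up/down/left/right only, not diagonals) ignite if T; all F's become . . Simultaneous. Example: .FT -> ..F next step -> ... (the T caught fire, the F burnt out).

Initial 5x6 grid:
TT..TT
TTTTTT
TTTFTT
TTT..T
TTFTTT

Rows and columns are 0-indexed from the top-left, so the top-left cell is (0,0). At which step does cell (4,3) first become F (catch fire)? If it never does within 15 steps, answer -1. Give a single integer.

Step 1: cell (4,3)='F' (+6 fires, +2 burnt)
  -> target ignites at step 1
Step 2: cell (4,3)='.' (+7 fires, +6 burnt)
Step 3: cell (4,3)='.' (+7 fires, +7 burnt)
Step 4: cell (4,3)='.' (+3 fires, +7 burnt)
Step 5: cell (4,3)='.' (+1 fires, +3 burnt)
Step 6: cell (4,3)='.' (+0 fires, +1 burnt)
  fire out at step 6

1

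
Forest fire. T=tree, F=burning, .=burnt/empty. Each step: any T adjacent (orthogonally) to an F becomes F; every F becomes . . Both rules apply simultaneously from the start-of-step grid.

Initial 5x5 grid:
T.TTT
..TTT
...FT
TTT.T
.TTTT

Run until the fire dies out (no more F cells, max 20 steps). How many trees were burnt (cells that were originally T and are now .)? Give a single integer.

Answer: 15

Derivation:
Step 1: +2 fires, +1 burnt (F count now 2)
Step 2: +4 fires, +2 burnt (F count now 4)
Step 3: +3 fires, +4 burnt (F count now 3)
Step 4: +1 fires, +3 burnt (F count now 1)
Step 5: +1 fires, +1 burnt (F count now 1)
Step 6: +2 fires, +1 burnt (F count now 2)
Step 7: +1 fires, +2 burnt (F count now 1)
Step 8: +1 fires, +1 burnt (F count now 1)
Step 9: +0 fires, +1 burnt (F count now 0)
Fire out after step 9
Initially T: 16, now '.': 24
Total burnt (originally-T cells now '.'): 15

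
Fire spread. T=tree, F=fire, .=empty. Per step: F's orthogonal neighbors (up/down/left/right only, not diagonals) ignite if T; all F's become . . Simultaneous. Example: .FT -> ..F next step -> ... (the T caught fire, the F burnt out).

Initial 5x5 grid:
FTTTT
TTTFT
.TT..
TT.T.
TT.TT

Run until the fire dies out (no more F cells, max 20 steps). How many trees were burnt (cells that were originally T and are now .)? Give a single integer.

Step 1: +5 fires, +2 burnt (F count now 5)
Step 2: +4 fires, +5 burnt (F count now 4)
Step 3: +1 fires, +4 burnt (F count now 1)
Step 4: +1 fires, +1 burnt (F count now 1)
Step 5: +2 fires, +1 burnt (F count now 2)
Step 6: +1 fires, +2 burnt (F count now 1)
Step 7: +0 fires, +1 burnt (F count now 0)
Fire out after step 7
Initially T: 17, now '.': 22
Total burnt (originally-T cells now '.'): 14

Answer: 14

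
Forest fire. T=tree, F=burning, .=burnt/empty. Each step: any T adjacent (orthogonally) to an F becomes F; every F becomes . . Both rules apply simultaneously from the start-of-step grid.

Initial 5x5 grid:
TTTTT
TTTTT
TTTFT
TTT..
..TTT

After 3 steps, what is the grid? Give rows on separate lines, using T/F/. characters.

Step 1: 3 trees catch fire, 1 burn out
  TTTTT
  TTTFT
  TTF.F
  TTT..
  ..TTT
Step 2: 5 trees catch fire, 3 burn out
  TTTFT
  TTF.F
  TF...
  TTF..
  ..TTT
Step 3: 6 trees catch fire, 5 burn out
  TTF.F
  TF...
  F....
  TF...
  ..FTT

TTF.F
TF...
F....
TF...
..FTT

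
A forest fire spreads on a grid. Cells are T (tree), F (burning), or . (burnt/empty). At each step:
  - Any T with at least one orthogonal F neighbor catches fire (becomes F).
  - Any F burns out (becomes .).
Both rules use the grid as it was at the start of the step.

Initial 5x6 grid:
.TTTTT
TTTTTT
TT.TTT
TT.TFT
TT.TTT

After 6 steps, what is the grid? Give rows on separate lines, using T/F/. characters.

Step 1: 4 trees catch fire, 1 burn out
  .TTTTT
  TTTTTT
  TT.TFT
  TT.F.F
  TT.TFT
Step 2: 5 trees catch fire, 4 burn out
  .TTTTT
  TTTTFT
  TT.F.F
  TT....
  TT.F.F
Step 3: 3 trees catch fire, 5 burn out
  .TTTFT
  TTTF.F
  TT....
  TT....
  TT....
Step 4: 3 trees catch fire, 3 burn out
  .TTF.F
  TTF...
  TT....
  TT....
  TT....
Step 5: 2 trees catch fire, 3 burn out
  .TF...
  TF....
  TT....
  TT....
  TT....
Step 6: 3 trees catch fire, 2 burn out
  .F....
  F.....
  TF....
  TT....
  TT....

.F....
F.....
TF....
TT....
TT....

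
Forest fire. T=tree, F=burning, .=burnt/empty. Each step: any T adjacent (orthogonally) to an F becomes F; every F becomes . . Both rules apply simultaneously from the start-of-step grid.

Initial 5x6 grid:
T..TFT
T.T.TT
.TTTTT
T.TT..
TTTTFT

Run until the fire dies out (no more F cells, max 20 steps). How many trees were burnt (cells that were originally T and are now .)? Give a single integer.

Step 1: +5 fires, +2 burnt (F count now 5)
Step 2: +4 fires, +5 burnt (F count now 4)
Step 3: +4 fires, +4 burnt (F count now 4)
Step 4: +2 fires, +4 burnt (F count now 2)
Step 5: +3 fires, +2 burnt (F count now 3)
Step 6: +0 fires, +3 burnt (F count now 0)
Fire out after step 6
Initially T: 20, now '.': 28
Total burnt (originally-T cells now '.'): 18

Answer: 18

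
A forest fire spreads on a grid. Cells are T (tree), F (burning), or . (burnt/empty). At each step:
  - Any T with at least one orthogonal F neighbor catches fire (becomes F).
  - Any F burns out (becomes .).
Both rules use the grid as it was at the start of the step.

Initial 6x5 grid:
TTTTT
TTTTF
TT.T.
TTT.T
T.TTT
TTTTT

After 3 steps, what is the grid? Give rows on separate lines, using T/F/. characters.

Step 1: 2 trees catch fire, 1 burn out
  TTTTF
  TTTF.
  TT.T.
  TTT.T
  T.TTT
  TTTTT
Step 2: 3 trees catch fire, 2 burn out
  TTTF.
  TTF..
  TT.F.
  TTT.T
  T.TTT
  TTTTT
Step 3: 2 trees catch fire, 3 burn out
  TTF..
  TF...
  TT...
  TTT.T
  T.TTT
  TTTTT

TTF..
TF...
TT...
TTT.T
T.TTT
TTTTT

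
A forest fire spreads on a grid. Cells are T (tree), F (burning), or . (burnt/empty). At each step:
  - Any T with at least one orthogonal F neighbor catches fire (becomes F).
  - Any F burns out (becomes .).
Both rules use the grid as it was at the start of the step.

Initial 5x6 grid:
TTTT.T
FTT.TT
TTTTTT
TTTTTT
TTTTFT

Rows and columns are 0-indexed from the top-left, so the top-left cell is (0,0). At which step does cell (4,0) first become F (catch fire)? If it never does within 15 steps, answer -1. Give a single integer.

Step 1: cell (4,0)='T' (+6 fires, +2 burnt)
Step 2: cell (4,0)='T' (+8 fires, +6 burnt)
Step 3: cell (4,0)='F' (+9 fires, +8 burnt)
  -> target ignites at step 3
Step 4: cell (4,0)='.' (+2 fires, +9 burnt)
Step 5: cell (4,0)='.' (+1 fires, +2 burnt)
Step 6: cell (4,0)='.' (+0 fires, +1 burnt)
  fire out at step 6

3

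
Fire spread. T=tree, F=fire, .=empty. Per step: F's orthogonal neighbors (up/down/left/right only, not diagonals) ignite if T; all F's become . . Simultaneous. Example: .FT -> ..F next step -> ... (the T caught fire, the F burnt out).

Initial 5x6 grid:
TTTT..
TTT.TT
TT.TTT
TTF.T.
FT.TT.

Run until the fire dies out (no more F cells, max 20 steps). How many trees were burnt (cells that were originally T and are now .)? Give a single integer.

Answer: 12

Derivation:
Step 1: +3 fires, +2 burnt (F count now 3)
Step 2: +2 fires, +3 burnt (F count now 2)
Step 3: +2 fires, +2 burnt (F count now 2)
Step 4: +3 fires, +2 burnt (F count now 3)
Step 5: +1 fires, +3 burnt (F count now 1)
Step 6: +1 fires, +1 burnt (F count now 1)
Step 7: +0 fires, +1 burnt (F count now 0)
Fire out after step 7
Initially T: 20, now '.': 22
Total burnt (originally-T cells now '.'): 12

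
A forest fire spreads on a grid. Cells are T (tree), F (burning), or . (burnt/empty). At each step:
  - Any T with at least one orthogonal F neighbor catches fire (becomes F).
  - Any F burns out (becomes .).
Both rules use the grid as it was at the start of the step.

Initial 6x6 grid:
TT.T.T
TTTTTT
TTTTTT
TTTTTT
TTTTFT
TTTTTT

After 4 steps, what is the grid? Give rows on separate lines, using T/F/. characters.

Step 1: 4 trees catch fire, 1 burn out
  TT.T.T
  TTTTTT
  TTTTTT
  TTTTFT
  TTTF.F
  TTTTFT
Step 2: 6 trees catch fire, 4 burn out
  TT.T.T
  TTTTTT
  TTTTFT
  TTTF.F
  TTF...
  TTTF.F
Step 3: 6 trees catch fire, 6 burn out
  TT.T.T
  TTTTFT
  TTTF.F
  TTF...
  TF....
  TTF...
Step 4: 6 trees catch fire, 6 burn out
  TT.T.T
  TTTF.F
  TTF...
  TF....
  F.....
  TF....

TT.T.T
TTTF.F
TTF...
TF....
F.....
TF....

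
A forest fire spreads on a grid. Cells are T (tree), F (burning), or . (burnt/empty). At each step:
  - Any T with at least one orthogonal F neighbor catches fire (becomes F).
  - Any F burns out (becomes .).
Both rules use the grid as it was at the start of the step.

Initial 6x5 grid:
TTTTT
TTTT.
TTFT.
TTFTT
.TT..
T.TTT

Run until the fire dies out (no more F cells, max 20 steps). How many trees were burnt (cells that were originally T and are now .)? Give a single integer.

Step 1: +6 fires, +2 burnt (F count now 6)
Step 2: +8 fires, +6 burnt (F count now 8)
Step 3: +4 fires, +8 burnt (F count now 4)
Step 4: +3 fires, +4 burnt (F count now 3)
Step 5: +0 fires, +3 burnt (F count now 0)
Fire out after step 5
Initially T: 22, now '.': 29
Total burnt (originally-T cells now '.'): 21

Answer: 21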